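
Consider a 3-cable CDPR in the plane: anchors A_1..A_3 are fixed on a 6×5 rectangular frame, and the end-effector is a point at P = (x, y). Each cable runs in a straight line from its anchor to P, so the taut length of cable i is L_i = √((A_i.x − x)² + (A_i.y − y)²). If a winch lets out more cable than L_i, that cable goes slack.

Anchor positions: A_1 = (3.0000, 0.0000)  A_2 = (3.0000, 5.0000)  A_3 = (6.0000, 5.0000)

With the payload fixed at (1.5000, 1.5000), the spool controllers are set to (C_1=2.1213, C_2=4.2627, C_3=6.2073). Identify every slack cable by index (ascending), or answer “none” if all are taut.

2, 3

cable 1: √((1.5000)²+(-1.5000)²)=2.1213, C_1=2.1213: taut
cable 2: √((1.5000)²+(3.5000)²)=3.8079, C_2=4.2627: slack
cable 3: √((4.5000)²+(3.5000)²)=5.7009, C_3=6.2073: slack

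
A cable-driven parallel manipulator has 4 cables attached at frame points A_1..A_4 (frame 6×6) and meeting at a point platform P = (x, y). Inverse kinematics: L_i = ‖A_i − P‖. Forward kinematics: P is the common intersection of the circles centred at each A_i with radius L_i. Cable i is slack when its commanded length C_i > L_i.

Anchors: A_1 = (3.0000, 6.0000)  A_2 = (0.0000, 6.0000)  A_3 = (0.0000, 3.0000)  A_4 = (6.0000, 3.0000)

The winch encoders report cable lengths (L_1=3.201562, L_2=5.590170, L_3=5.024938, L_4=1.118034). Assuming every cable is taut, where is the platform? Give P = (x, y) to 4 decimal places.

(5.0000, 3.5000)

expand ‖A_i−P‖²=L_i² and subtract eq 1 (k_i ≔ ‖A_i‖²−L_i²)
k_1 = 9.0000+36.0000−10.2500 = 34.7500
eq1−eq2 → [6.0000  0.0000]·P = 30.0000
eq1−eq3 → [6.0000  6.0000]·P = 51.0000
eq1−eq4 → [-6.0000  6.0000]·P = -9.0000
2×2 solve → P = (5.0000, 3.5000)
check cable 4: ‖A_4−P‖² = 1.2500 ≈ L_4² = 1.2500 ✓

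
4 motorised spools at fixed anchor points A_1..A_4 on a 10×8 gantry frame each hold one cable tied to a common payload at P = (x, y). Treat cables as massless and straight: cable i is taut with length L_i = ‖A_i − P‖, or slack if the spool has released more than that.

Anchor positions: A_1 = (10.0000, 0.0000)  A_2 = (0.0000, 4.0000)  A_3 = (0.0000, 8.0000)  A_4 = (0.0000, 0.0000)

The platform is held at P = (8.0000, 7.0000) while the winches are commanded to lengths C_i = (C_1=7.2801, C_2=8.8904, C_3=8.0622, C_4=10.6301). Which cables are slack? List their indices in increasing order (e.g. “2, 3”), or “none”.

2

cable 1: √((2.0000)²+(-7.0000)²)=7.2801, C_1=7.2801: taut
cable 2: √((-8.0000)²+(-3.0000)²)=8.5440, C_2=8.8904: slack
cable 3: √((-8.0000)²+(1.0000)²)=8.0623, C_3=8.0622: taut
cable 4: √((-8.0000)²+(-7.0000)²)=10.6301, C_4=10.6301: taut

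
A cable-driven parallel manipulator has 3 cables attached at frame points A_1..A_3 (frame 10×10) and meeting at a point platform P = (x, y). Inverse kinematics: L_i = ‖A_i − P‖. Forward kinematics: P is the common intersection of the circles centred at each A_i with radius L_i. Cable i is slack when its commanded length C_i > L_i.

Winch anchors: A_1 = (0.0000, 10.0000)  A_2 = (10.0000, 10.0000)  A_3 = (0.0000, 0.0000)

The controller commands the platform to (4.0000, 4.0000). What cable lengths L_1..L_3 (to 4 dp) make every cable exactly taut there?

(7.2111, 8.4853, 5.6569)

cable 1: Δx=-4.0000, Δy=6.0000; L_1 = √(Δx²+Δy²) = 7.2111
cable 2: Δx=6.0000, Δy=6.0000; L_2 = √(Δx²+Δy²) = 8.4853
cable 3: Δx=-4.0000, Δy=-4.0000; L_3 = √(Δx²+Δy²) = 5.6569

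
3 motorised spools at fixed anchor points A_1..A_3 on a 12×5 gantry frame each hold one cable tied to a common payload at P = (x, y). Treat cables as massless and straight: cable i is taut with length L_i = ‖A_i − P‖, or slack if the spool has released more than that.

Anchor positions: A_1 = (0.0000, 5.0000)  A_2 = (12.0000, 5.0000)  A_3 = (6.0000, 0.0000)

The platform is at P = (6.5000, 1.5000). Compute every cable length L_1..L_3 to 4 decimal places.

L_1 = √((0.0000−6.5000)² + (5.0000−1.5000)²) = 7.3824
L_2 = √((12.0000−6.5000)² + (5.0000−1.5000)²) = 6.5192
L_3 = √((6.0000−6.5000)² + (0.0000−1.5000)²) = 1.5811

(7.3824, 6.5192, 1.5811)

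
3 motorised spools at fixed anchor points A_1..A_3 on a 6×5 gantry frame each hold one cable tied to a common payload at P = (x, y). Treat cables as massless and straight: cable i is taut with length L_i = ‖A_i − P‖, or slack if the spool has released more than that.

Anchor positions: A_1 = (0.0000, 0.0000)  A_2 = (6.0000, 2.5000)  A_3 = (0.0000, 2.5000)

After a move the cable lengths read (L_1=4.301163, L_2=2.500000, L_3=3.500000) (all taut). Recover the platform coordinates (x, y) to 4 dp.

each cable: (A_i−P)·(A_i−P) = L_i²; let k_i = ‖A_i‖²−L_i²
k_1 = 0.0000+0.0000−18.5000 = -18.5000
row 1: -12.0000x − 5.0000y = -54.5000  (k_2=36.0000)
row 2: 0.0000x − 5.0000y = -12.5000  (k_3=-6.0000)
Cramer on rows 1–2 → x = 3.5000, y = 2.5000

(3.5000, 2.5000)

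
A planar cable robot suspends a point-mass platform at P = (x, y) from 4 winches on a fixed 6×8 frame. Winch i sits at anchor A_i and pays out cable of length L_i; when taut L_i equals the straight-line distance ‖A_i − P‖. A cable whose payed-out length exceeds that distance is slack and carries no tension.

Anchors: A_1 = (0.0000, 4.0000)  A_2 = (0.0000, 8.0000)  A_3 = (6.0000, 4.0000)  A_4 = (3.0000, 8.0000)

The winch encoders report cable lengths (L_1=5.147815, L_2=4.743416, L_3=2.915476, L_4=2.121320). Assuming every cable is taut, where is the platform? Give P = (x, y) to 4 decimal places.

(4.5000, 6.5000)

each cable: (A_i−P)·(A_i−P) = L_i²; let q_i = ‖A_i‖²−L_i²
q_1 = 0.0000+16.0000−26.5000 = -10.5000
row 1: 0.0000x − 8.0000y = -52.0000  (q_2=41.5000)
row 2: -12.0000x + 0.0000y = -54.0000  (q_3=43.5000)
row 3: -6.0000x − 8.0000y = -79.0000  (q_4=68.5000)
Cramer on rows 1–2 → x = 4.5000, y = 6.5000
check cable 4: ‖A_4−P‖² = 4.5000 ≈ L_4² = 4.5000 ✓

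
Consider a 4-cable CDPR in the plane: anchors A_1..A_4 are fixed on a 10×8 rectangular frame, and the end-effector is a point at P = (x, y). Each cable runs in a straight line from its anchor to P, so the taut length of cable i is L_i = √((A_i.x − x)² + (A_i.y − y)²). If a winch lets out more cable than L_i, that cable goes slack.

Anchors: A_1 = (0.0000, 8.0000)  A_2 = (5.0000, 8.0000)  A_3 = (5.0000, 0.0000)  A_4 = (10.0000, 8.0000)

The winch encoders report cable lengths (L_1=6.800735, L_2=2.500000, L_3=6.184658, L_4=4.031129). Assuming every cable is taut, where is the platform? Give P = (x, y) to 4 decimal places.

each cable: (A_i−P)·(A_i−P) = L_i²; let k_i = ‖A_i‖²−L_i²
k_1 = 0.0000+64.0000−46.2500 = 17.7500
row 1: -10.0000x + 0.0000y = -65.0000  (k_2=82.7500)
row 2: -10.0000x + 16.0000y = 31.0000  (k_3=-13.2500)
row 3: -20.0000x + 0.0000y = -130.0000  (k_4=147.7500)
Cramer on rows 1–2 → x = 6.5000, y = 6.0000
check cable 4: ‖A_4−P‖² = 16.2500 ≈ L_4² = 16.2500 ✓

(6.5000, 6.0000)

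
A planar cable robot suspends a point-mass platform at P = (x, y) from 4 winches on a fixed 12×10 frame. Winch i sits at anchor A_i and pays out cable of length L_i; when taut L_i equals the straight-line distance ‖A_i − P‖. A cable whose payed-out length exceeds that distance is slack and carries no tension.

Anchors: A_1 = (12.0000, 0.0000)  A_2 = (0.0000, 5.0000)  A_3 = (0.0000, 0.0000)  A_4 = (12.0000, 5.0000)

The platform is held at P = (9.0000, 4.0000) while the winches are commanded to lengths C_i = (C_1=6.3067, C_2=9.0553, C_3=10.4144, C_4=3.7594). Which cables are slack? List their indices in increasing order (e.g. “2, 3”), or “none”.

cable 1: √((3.0000)²+(-4.0000)²)=5.0000, C_1=6.3067: slack
cable 2: √((-9.0000)²+(1.0000)²)=9.0554, C_2=9.0553: taut
cable 3: √((-9.0000)²+(-4.0000)²)=9.8489, C_3=10.4144: slack
cable 4: √((3.0000)²+(1.0000)²)=3.1623, C_4=3.7594: slack

1, 3, 4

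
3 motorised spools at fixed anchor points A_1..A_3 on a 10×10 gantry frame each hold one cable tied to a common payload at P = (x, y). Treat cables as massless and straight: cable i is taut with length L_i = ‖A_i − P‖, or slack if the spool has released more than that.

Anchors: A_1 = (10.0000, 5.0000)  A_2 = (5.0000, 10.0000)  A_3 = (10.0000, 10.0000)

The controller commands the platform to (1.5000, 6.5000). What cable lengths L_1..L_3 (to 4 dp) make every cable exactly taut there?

(8.6313, 4.9497, 9.1924)

L_1: Δ = A_1−P = (8.5000, -1.5000) → ‖Δ‖ = √74.5000 = 8.6313
L_2: Δ = A_2−P = (3.5000, 3.5000) → ‖Δ‖ = √24.5000 = 4.9497
L_3: Δ = A_3−P = (8.5000, 3.5000) → ‖Δ‖ = √84.5000 = 9.1924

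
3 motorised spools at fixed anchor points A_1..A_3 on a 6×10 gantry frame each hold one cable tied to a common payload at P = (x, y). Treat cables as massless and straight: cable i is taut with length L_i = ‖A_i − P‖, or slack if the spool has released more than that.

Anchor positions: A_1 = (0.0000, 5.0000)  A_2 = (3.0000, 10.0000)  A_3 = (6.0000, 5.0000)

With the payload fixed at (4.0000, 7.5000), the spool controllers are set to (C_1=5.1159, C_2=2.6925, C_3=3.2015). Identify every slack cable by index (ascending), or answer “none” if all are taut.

cable 1: L_1 = ‖A_1−P‖ = 4.7170;  C_1 = 5.1159 → slack
cable 2: L_2 = ‖A_2−P‖ = 2.6926;  C_2 = 2.6925 → taut
cable 3: L_3 = ‖A_3−P‖ = 3.2016;  C_3 = 3.2015 → taut

1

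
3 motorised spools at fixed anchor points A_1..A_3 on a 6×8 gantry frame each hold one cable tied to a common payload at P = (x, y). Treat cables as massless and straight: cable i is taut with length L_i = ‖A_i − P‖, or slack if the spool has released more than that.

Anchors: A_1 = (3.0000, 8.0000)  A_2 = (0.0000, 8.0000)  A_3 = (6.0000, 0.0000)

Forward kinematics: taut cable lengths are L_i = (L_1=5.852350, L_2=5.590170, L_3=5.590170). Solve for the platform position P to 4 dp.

(1.0000, 2.5000)

expand ‖A_i−P‖²=L_i² and subtract eq 1 (q_i ≔ ‖A_i‖²−L_i²)
q_1 = 9.0000+64.0000−34.2500 = 38.7500
eq1−eq2 → [6.0000  0.0000]·P = 6.0000
eq1−eq3 → [-6.0000  16.0000]·P = 34.0000
2×2 solve → P = (1.0000, 2.5000)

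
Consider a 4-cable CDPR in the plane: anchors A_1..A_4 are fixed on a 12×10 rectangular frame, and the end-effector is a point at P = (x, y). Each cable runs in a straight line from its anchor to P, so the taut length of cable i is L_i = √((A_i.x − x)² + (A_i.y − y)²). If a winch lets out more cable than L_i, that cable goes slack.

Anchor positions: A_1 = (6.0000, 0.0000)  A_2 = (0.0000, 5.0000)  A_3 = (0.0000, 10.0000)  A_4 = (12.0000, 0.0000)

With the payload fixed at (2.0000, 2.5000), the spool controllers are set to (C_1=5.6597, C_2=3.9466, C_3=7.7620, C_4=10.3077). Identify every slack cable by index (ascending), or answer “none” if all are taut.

cable 1: √((4.0000)²+(-2.5000)²)=4.7170, C_1=5.6597: slack
cable 2: √((-2.0000)²+(2.5000)²)=3.2016, C_2=3.9466: slack
cable 3: √((-2.0000)²+(7.5000)²)=7.7621, C_3=7.7620: taut
cable 4: √((10.0000)²+(-2.5000)²)=10.3078, C_4=10.3077: taut

1, 2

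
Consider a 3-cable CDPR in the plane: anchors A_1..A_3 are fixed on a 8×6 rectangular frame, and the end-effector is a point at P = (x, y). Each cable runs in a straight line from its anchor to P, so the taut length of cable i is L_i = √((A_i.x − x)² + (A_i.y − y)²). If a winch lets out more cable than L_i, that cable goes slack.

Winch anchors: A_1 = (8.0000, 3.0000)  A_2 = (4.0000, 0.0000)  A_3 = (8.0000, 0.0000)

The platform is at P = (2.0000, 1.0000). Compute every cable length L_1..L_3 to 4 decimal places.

L_1 = √((8.0000−2.0000)² + (3.0000−1.0000)²) = 6.3246
L_2 = √((4.0000−2.0000)² + (0.0000−1.0000)²) = 2.2361
L_3 = √((8.0000−2.0000)² + (0.0000−1.0000)²) = 6.0828

(6.3246, 2.2361, 6.0828)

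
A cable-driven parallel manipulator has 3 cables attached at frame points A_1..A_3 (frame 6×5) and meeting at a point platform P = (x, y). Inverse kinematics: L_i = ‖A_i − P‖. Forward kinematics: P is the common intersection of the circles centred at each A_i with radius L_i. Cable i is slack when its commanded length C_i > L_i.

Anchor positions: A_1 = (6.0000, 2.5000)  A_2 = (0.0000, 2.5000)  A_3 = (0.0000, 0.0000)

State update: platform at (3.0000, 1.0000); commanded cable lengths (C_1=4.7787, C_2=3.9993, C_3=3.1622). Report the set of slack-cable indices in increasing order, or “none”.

cable 1: √((3.0000)²+(1.5000)²)=3.3541, C_1=4.7787: slack
cable 2: √((-3.0000)²+(1.5000)²)=3.3541, C_2=3.9993: slack
cable 3: √((-3.0000)²+(-1.0000)²)=3.1623, C_3=3.1622: taut

1, 2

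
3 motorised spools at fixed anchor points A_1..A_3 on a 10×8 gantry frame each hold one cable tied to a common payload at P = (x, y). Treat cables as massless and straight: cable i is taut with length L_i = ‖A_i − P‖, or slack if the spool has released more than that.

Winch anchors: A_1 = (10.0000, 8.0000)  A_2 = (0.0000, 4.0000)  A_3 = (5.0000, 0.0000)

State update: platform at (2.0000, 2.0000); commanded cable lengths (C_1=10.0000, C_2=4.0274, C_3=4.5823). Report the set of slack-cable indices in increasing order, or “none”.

2, 3

cable 1: √((8.0000)²+(6.0000)²)=10.0000, C_1=10.0000: taut
cable 2: √((-2.0000)²+(2.0000)²)=2.8284, C_2=4.0274: slack
cable 3: √((3.0000)²+(-2.0000)²)=3.6056, C_3=4.5823: slack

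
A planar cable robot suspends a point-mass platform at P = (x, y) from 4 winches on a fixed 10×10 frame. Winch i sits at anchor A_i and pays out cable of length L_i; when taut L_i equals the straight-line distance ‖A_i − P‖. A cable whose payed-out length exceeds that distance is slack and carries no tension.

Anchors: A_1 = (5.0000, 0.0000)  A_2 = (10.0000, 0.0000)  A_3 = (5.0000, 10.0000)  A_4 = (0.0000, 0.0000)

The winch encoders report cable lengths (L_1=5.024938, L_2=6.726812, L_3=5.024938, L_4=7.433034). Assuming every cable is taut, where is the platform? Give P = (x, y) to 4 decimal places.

(5.5000, 5.0000)

expand ‖A_i−P‖²=L_i² and subtract eq 1 (q_i ≔ ‖A_i‖²−L_i²)
q_1 = 25.0000+0.0000−25.2500 = -0.2500
eq1−eq2 → [-10.0000  0.0000]·P = -55.0000
eq1−eq3 → [0.0000  -20.0000]·P = -100.0000
eq1−eq4 → [10.0000  0.0000]·P = 55.0000
2×2 solve → P = (5.5000, 5.0000)
check cable 4: ‖A_4−P‖² = 55.2500 ≈ L_4² = 55.2500 ✓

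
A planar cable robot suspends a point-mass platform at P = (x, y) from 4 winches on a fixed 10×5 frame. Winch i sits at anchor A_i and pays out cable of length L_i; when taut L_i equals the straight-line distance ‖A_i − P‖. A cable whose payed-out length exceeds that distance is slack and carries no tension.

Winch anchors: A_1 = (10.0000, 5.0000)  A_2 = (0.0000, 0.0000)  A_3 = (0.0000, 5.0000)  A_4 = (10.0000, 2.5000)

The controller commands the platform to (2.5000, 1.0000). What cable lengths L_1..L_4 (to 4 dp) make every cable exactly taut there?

L_1 = √((10.0000−2.5000)² + (5.0000−1.0000)²) = 8.5000
L_2 = √((0.0000−2.5000)² + (0.0000−1.0000)²) = 2.6926
L_3 = √((0.0000−2.5000)² + (5.0000−1.0000)²) = 4.7170
L_4 = √((10.0000−2.5000)² + (2.5000−1.0000)²) = 7.6485

(8.5000, 2.6926, 4.7170, 7.6485)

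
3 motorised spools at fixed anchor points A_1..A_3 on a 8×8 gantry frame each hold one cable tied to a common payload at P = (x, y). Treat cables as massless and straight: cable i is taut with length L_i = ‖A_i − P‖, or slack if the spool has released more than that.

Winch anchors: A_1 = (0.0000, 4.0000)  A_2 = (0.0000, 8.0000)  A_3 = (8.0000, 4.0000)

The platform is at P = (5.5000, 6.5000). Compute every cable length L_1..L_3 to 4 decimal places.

(6.0415, 5.7009, 3.5355)

L_1 = √((0.0000−5.5000)² + (4.0000−6.5000)²) = 6.0415
L_2 = √((0.0000−5.5000)² + (8.0000−6.5000)²) = 5.7009
L_3 = √((8.0000−5.5000)² + (4.0000−6.5000)²) = 3.5355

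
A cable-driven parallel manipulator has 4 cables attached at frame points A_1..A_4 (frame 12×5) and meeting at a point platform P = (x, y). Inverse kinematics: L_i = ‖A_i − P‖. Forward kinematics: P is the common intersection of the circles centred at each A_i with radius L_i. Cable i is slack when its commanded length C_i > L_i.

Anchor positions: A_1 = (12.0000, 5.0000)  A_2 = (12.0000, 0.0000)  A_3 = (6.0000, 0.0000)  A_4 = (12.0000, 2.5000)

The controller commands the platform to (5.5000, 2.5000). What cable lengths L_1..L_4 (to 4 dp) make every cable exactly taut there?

L_1: Δ = A_1−P = (6.5000, 2.5000) → ‖Δ‖ = √48.5000 = 6.9642
L_2: Δ = A_2−P = (6.5000, -2.5000) → ‖Δ‖ = √48.5000 = 6.9642
L_3: Δ = A_3−P = (0.5000, -2.5000) → ‖Δ‖ = √6.5000 = 2.5495
L_4: Δ = A_4−P = (6.5000, 0.0000) → ‖Δ‖ = √42.2500 = 6.5000

(6.9642, 6.9642, 2.5495, 6.5000)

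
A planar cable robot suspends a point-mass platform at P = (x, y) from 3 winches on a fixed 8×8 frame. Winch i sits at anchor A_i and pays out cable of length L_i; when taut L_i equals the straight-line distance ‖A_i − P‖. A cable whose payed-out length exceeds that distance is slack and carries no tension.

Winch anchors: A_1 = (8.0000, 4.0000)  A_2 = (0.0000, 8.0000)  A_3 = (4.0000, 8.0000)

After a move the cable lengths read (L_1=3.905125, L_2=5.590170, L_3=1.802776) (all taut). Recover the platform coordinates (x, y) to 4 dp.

(5.5000, 7.0000)

circle eqns → linear via eq_j − eq_1; set c_j = A_j·A_j − L_j²
c_1 = 64.0000+16.0000−15.2500 = 64.7500
16.0000·x − 8.0000·y = c_1−c_2 = 32.0000
8.0000·x − 8.0000·y = c_1−c_3 = -12.0000
solve first two rows → x=5.5000, y=7.0000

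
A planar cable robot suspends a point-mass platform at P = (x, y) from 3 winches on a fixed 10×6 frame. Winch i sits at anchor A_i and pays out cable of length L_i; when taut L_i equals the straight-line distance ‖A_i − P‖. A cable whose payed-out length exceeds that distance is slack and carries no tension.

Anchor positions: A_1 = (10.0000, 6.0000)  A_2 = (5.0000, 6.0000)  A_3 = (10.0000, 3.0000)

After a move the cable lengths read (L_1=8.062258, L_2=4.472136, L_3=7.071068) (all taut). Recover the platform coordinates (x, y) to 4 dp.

circle eqns → linear via eq_j − eq_1; set k_j = A_j·A_j − L_j²
k_1 = 100.0000+36.0000−65.0000 = 71.0000
10.0000·x + 0.0000·y = k_1−k_2 = 30.0000
0.0000·x + 6.0000·y = k_1−k_3 = 12.0000
solve first two rows → x=3.0000, y=2.0000

(3.0000, 2.0000)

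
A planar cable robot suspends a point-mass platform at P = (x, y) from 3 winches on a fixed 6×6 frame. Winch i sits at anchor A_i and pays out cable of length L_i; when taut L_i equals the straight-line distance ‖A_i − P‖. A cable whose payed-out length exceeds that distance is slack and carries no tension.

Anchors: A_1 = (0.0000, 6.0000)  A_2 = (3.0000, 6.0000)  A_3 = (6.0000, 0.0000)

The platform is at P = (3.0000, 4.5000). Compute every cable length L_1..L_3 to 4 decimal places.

L_1 = √((0.0000−3.0000)² + (6.0000−4.5000)²) = 3.3541
L_2 = √((3.0000−3.0000)² + (6.0000−4.5000)²) = 1.5000
L_3 = √((6.0000−3.0000)² + (0.0000−4.5000)²) = 5.4083

(3.3541, 1.5000, 5.4083)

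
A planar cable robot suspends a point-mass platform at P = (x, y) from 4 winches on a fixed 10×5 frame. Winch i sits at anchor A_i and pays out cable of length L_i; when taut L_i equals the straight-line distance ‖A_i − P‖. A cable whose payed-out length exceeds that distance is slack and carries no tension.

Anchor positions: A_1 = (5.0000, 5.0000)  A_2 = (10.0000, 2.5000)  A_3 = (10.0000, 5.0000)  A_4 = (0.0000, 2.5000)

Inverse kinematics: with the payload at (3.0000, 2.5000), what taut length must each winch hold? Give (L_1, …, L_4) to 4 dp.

L_1 = √((5.0000−3.0000)² + (5.0000−2.5000)²) = 3.2016
L_2 = √((10.0000−3.0000)² + (2.5000−2.5000)²) = 7.0000
L_3 = √((10.0000−3.0000)² + (5.0000−2.5000)²) = 7.4330
L_4 = √((0.0000−3.0000)² + (2.5000−2.5000)²) = 3.0000

(3.2016, 7.0000, 7.4330, 3.0000)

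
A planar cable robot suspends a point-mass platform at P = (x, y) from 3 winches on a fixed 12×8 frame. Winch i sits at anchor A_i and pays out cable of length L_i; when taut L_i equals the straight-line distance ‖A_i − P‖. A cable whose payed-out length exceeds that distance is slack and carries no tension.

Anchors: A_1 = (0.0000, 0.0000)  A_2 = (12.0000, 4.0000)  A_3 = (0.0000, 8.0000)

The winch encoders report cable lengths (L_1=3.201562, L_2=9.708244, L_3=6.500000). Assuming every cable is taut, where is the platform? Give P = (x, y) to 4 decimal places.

(2.5000, 2.0000)

circle eqns → linear via eq_j − eq_1; set c_j = A_j·A_j − L_j²
c_1 = 0.0000+0.0000−10.2500 = -10.2500
-24.0000·x − 8.0000·y = c_1−c_2 = -76.0000
0.0000·x − 16.0000·y = c_1−c_3 = -32.0000
solve first two rows → x=2.5000, y=2.0000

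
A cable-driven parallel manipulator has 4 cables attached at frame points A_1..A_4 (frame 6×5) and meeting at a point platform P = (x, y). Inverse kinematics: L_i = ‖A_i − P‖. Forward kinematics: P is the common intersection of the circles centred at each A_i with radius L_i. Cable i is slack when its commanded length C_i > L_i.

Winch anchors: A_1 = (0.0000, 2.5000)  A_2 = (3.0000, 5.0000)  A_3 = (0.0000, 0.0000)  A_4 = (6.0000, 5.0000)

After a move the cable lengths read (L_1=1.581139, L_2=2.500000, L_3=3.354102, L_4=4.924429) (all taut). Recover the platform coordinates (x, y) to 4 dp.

(1.5000, 3.0000)

expand ‖A_i−P‖²=L_i² and subtract eq 1 (q_i ≔ ‖A_i‖²−L_i²)
q_1 = 0.0000+6.2500−2.5000 = 3.7500
eq1−eq2 → [-6.0000  -5.0000]·P = -24.0000
eq1−eq3 → [0.0000  5.0000]·P = 15.0000
eq1−eq4 → [-12.0000  -5.0000]·P = -33.0000
2×2 solve → P = (1.5000, 3.0000)
check cable 4: ‖A_4−P‖² = 24.2500 ≈ L_4² = 24.2500 ✓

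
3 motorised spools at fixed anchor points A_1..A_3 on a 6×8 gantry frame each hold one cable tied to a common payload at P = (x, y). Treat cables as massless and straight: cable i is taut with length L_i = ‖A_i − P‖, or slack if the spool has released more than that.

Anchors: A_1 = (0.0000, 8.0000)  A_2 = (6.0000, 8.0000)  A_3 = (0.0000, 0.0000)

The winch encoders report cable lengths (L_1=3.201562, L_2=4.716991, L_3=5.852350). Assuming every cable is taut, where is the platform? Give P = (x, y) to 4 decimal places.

circle eqns → linear via eq_j − eq_1; set k_j = A_j·A_j − L_j²
k_1 = 0.0000+64.0000−10.2500 = 53.7500
-12.0000·x + 0.0000·y = k_1−k_2 = -24.0000
0.0000·x + 16.0000·y = k_1−k_3 = 88.0000
solve first two rows → x=2.0000, y=5.5000

(2.0000, 5.5000)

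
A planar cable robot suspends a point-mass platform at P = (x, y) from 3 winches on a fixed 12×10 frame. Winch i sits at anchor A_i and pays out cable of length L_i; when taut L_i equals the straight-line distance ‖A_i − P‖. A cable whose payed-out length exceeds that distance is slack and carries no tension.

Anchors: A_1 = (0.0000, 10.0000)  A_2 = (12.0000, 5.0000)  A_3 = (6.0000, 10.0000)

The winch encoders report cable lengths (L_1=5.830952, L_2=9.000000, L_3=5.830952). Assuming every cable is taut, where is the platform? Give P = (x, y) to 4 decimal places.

(3.0000, 5.0000)

each cable: (A_i−P)·(A_i−P) = L_i²; let q_i = ‖A_i‖²−L_i²
q_1 = 0.0000+100.0000−34.0000 = 66.0000
row 1: -24.0000x + 10.0000y = -22.0000  (q_2=88.0000)
row 2: -12.0000x + 0.0000y = -36.0000  (q_3=102.0000)
Cramer on rows 1–2 → x = 3.0000, y = 5.0000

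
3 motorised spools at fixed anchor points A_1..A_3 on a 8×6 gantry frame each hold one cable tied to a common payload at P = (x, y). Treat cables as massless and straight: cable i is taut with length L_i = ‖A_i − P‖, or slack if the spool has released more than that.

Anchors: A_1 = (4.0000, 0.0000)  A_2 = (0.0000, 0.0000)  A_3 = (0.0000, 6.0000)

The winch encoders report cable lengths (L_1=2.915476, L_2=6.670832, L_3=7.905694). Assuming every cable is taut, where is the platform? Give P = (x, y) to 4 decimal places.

each cable: (A_i−P)·(A_i−P) = L_i²; let k_i = ‖A_i‖²−L_i²
k_1 = 16.0000+0.0000−8.5000 = 7.5000
row 1: 8.0000x + 0.0000y = 52.0000  (k_2=-44.5000)
row 2: 8.0000x − 12.0000y = 34.0000  (k_3=-26.5000)
Cramer on rows 1–2 → x = 6.5000, y = 1.5000

(6.5000, 1.5000)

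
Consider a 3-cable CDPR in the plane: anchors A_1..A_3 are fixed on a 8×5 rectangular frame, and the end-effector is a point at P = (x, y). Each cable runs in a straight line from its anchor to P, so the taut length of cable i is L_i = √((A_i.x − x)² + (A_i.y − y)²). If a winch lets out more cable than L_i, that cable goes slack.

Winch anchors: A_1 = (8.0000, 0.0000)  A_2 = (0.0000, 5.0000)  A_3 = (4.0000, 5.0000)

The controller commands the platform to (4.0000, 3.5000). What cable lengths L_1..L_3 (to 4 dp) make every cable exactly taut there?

(5.3151, 4.2720, 1.5000)

cable 1: Δx=4.0000, Δy=-3.5000; L_1 = √(Δx²+Δy²) = 5.3151
cable 2: Δx=-4.0000, Δy=1.5000; L_2 = √(Δx²+Δy²) = 4.2720
cable 3: Δx=0.0000, Δy=1.5000; L_3 = √(Δx²+Δy²) = 1.5000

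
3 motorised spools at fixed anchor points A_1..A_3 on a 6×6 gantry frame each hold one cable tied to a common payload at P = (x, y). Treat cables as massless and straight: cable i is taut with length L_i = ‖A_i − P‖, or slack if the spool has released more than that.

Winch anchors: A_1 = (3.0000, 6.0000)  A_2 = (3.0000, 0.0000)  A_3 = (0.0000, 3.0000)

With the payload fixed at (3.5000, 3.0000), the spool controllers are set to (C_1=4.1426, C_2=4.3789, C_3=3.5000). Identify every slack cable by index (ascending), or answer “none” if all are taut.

cable 1: L_1 = ‖A_1−P‖ = 3.0414;  C_1 = 4.1426 → slack
cable 2: L_2 = ‖A_2−P‖ = 3.0414;  C_2 = 4.3789 → slack
cable 3: L_3 = ‖A_3−P‖ = 3.5000;  C_3 = 3.5000 → taut

1, 2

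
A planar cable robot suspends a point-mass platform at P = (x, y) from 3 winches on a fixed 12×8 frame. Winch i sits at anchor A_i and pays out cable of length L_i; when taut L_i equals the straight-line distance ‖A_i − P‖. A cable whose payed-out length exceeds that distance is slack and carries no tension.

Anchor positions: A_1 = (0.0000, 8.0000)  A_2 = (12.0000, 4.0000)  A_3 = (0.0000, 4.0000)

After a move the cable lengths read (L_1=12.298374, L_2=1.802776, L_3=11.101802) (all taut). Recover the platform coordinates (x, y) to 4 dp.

circle eqns → linear via eq_j − eq_1; set q_j = A_j·A_j − L_j²
q_1 = 0.0000+64.0000−151.2500 = -87.2500
-24.0000·x + 8.0000·y = q_1−q_2 = -244.0000
0.0000·x + 8.0000·y = q_1−q_3 = 20.0000
solve first two rows → x=11.0000, y=2.5000

(11.0000, 2.5000)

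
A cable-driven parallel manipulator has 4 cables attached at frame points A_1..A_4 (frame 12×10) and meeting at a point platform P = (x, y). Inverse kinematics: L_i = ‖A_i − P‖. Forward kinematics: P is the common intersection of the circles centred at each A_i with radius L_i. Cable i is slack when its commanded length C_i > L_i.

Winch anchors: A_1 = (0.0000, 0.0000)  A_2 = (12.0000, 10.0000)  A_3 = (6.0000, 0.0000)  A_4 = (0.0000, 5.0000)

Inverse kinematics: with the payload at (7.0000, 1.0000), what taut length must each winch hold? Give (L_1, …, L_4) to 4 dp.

L_1: Δ = A_1−P = (-7.0000, -1.0000) → ‖Δ‖ = √50.0000 = 7.0711
L_2: Δ = A_2−P = (5.0000, 9.0000) → ‖Δ‖ = √106.0000 = 10.2956
L_3: Δ = A_3−P = (-1.0000, -1.0000) → ‖Δ‖ = √2.0000 = 1.4142
L_4: Δ = A_4−P = (-7.0000, 4.0000) → ‖Δ‖ = √65.0000 = 8.0623

(7.0711, 10.2956, 1.4142, 8.0623)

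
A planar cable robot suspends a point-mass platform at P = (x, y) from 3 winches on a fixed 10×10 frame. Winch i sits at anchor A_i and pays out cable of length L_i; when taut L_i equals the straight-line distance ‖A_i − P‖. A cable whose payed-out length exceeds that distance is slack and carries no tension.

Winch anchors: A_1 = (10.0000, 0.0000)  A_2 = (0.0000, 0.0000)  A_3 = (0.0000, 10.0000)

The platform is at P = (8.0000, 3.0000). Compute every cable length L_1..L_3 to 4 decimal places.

L_1 = √((10.0000−8.0000)² + (0.0000−3.0000)²) = 3.6056
L_2 = √((0.0000−8.0000)² + (0.0000−3.0000)²) = 8.5440
L_3 = √((0.0000−8.0000)² + (10.0000−3.0000)²) = 10.6301

(3.6056, 8.5440, 10.6301)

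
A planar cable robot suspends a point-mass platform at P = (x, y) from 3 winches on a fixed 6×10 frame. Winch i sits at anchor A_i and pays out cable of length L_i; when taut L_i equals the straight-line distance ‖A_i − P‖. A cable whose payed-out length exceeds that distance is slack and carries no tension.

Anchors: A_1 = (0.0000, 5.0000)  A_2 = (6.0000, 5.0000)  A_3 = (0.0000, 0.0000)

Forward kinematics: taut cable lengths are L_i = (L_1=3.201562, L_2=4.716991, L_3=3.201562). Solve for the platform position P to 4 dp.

(2.0000, 2.5000)

circle eqns → linear via eq_j − eq_1; set q_j = A_j·A_j − L_j²
q_1 = 0.0000+25.0000−10.2500 = 14.7500
-12.0000·x + 0.0000·y = q_1−q_2 = -24.0000
0.0000·x + 10.0000·y = q_1−q_3 = 25.0000
solve first two rows → x=2.0000, y=2.5000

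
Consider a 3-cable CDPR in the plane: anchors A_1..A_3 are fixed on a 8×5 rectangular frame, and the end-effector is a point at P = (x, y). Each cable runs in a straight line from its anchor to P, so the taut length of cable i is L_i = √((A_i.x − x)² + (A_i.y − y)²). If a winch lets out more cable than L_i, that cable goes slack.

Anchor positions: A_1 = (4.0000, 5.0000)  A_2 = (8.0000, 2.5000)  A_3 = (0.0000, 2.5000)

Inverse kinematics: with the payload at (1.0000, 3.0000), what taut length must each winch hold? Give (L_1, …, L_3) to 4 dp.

(3.6056, 7.0178, 1.1180)

L_1: Δ = A_1−P = (3.0000, 2.0000) → ‖Δ‖ = √13.0000 = 3.6056
L_2: Δ = A_2−P = (7.0000, -0.5000) → ‖Δ‖ = √49.2500 = 7.0178
L_3: Δ = A_3−P = (-1.0000, -0.5000) → ‖Δ‖ = √1.2500 = 1.1180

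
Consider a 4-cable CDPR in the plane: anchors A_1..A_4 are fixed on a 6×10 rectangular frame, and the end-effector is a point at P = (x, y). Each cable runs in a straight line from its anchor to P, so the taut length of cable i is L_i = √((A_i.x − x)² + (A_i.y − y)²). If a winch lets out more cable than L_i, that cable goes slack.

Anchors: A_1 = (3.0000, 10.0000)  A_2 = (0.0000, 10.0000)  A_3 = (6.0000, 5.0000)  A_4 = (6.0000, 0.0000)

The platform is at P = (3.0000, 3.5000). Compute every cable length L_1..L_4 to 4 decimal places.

(6.5000, 7.1589, 3.3541, 4.6098)

L_1 = √((3.0000−3.0000)² + (10.0000−3.5000)²) = 6.5000
L_2 = √((0.0000−3.0000)² + (10.0000−3.5000)²) = 7.1589
L_3 = √((6.0000−3.0000)² + (5.0000−3.5000)²) = 3.3541
L_4 = √((6.0000−3.0000)² + (0.0000−3.5000)²) = 4.6098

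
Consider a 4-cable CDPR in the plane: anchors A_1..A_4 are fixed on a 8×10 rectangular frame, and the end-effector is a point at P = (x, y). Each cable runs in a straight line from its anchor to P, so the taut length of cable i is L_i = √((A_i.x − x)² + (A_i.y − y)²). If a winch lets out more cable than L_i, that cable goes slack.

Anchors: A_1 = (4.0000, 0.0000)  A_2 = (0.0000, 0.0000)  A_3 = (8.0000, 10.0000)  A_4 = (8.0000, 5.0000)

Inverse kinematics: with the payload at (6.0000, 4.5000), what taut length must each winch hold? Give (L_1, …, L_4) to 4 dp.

cable 1: Δx=-2.0000, Δy=-4.5000; L_1 = √(Δx²+Δy²) = 4.9244
cable 2: Δx=-6.0000, Δy=-4.5000; L_2 = √(Δx²+Δy²) = 7.5000
cable 3: Δx=2.0000, Δy=5.5000; L_3 = √(Δx²+Δy²) = 5.8523
cable 4: Δx=2.0000, Δy=0.5000; L_4 = √(Δx²+Δy²) = 2.0616

(4.9244, 7.5000, 5.8523, 2.0616)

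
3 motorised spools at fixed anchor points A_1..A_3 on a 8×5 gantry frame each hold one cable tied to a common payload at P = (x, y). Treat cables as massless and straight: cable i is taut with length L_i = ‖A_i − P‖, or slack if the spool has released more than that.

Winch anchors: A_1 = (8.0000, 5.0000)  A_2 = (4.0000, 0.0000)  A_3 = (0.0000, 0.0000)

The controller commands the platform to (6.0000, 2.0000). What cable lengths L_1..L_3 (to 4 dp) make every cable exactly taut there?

L_1 = √((8.0000−6.0000)² + (5.0000−2.0000)²) = 3.6056
L_2 = √((4.0000−6.0000)² + (0.0000−2.0000)²) = 2.8284
L_3 = √((0.0000−6.0000)² + (0.0000−2.0000)²) = 6.3246

(3.6056, 2.8284, 6.3246)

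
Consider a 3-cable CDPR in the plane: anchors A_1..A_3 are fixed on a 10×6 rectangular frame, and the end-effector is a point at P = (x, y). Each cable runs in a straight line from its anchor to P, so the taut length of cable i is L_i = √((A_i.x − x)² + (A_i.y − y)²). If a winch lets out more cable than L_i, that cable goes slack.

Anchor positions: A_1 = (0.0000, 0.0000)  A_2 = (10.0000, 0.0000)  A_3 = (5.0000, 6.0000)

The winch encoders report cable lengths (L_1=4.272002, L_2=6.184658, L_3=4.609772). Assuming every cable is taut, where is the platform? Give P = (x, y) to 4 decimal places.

(4.0000, 1.5000)

expand ‖A_i−P‖²=L_i² and subtract eq 1 (q_i ≔ ‖A_i‖²−L_i²)
q_1 = 0.0000+0.0000−18.2500 = -18.2500
eq1−eq2 → [-20.0000  0.0000]·P = -80.0000
eq1−eq3 → [-10.0000  -12.0000]·P = -58.0000
2×2 solve → P = (4.0000, 1.5000)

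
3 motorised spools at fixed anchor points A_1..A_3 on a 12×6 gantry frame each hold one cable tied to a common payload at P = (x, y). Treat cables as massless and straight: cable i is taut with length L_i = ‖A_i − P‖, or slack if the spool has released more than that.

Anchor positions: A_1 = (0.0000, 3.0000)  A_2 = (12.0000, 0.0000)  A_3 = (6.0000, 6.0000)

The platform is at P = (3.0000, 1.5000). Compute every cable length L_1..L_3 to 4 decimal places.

(3.3541, 9.1241, 5.4083)

cable 1: Δx=-3.0000, Δy=1.5000; L_1 = √(Δx²+Δy²) = 3.3541
cable 2: Δx=9.0000, Δy=-1.5000; L_2 = √(Δx²+Δy²) = 9.1241
cable 3: Δx=3.0000, Δy=4.5000; L_3 = √(Δx²+Δy²) = 5.4083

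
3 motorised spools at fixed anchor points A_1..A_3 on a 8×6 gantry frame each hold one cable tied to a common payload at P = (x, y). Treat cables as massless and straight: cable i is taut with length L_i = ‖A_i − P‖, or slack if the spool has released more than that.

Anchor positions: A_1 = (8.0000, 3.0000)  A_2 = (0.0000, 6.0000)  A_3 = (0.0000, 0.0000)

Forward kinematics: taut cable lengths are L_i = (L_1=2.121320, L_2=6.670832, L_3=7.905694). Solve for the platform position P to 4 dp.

circle eqns → linear via eq_j − eq_1; set c_j = A_j·A_j − L_j²
c_1 = 64.0000+9.0000−4.5000 = 68.5000
16.0000·x − 6.0000·y = c_1−c_2 = 77.0000
16.0000·x + 6.0000·y = c_1−c_3 = 131.0000
solve first two rows → x=6.5000, y=4.5000

(6.5000, 4.5000)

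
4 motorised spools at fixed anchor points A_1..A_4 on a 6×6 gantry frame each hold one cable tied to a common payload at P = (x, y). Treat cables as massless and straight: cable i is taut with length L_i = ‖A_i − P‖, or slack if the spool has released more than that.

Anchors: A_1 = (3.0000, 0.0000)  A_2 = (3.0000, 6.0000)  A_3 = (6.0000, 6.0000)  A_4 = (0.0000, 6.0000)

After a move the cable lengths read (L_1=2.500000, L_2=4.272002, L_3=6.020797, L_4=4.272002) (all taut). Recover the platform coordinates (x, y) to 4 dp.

(1.5000, 2.0000)

each cable: (A_i−P)·(A_i−P) = L_i²; let c_i = ‖A_i‖²−L_i²
c_1 = 9.0000+0.0000−6.2500 = 2.7500
row 1: 0.0000x − 12.0000y = -24.0000  (c_2=26.7500)
row 2: -6.0000x − 12.0000y = -33.0000  (c_3=35.7500)
row 3: 6.0000x − 12.0000y = -15.0000  (c_4=17.7500)
Cramer on rows 1–2 → x = 1.5000, y = 2.0000
check cable 4: ‖A_4−P‖² = 18.2500 ≈ L_4² = 18.2500 ✓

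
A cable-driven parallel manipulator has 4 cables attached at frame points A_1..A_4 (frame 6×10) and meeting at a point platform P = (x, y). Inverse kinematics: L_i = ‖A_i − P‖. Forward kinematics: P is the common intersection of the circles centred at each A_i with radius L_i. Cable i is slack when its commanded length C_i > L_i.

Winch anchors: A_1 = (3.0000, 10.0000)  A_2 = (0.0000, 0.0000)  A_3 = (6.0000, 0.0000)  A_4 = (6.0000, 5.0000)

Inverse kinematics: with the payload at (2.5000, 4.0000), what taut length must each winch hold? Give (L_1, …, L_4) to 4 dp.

(6.0208, 4.7170, 5.3151, 3.6401)

L_1: Δ = A_1−P = (0.5000, 6.0000) → ‖Δ‖ = √36.2500 = 6.0208
L_2: Δ = A_2−P = (-2.5000, -4.0000) → ‖Δ‖ = √22.2500 = 4.7170
L_3: Δ = A_3−P = (3.5000, -4.0000) → ‖Δ‖ = √28.2500 = 5.3151
L_4: Δ = A_4−P = (3.5000, 1.0000) → ‖Δ‖ = √13.2500 = 3.6401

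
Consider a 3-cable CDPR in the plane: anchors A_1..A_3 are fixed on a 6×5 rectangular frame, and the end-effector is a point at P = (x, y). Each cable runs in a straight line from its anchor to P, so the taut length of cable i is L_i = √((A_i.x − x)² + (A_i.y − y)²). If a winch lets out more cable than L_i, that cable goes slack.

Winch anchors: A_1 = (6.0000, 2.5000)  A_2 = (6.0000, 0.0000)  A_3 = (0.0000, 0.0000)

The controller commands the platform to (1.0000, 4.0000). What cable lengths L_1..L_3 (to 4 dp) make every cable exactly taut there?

(5.2202, 6.4031, 4.1231)

L_1 = √((6.0000−1.0000)² + (2.5000−4.0000)²) = 5.2202
L_2 = √((6.0000−1.0000)² + (0.0000−4.0000)²) = 6.4031
L_3 = √((0.0000−1.0000)² + (0.0000−4.0000)²) = 4.1231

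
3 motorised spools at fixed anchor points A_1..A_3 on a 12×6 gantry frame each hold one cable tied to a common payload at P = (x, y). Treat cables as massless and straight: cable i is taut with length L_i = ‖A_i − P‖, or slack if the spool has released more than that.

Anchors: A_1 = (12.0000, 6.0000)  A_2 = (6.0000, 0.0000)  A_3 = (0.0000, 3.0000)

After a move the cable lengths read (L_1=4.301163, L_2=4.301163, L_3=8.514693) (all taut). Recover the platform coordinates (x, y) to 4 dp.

each cable: (A_i−P)·(A_i−P) = L_i²; let k_i = ‖A_i‖²−L_i²
k_1 = 144.0000+36.0000−18.5000 = 161.5000
row 1: 12.0000x + 12.0000y = 144.0000  (k_2=17.5000)
row 2: 24.0000x + 6.0000y = 225.0000  (k_3=-63.5000)
Cramer on rows 1–2 → x = 8.5000, y = 3.5000

(8.5000, 3.5000)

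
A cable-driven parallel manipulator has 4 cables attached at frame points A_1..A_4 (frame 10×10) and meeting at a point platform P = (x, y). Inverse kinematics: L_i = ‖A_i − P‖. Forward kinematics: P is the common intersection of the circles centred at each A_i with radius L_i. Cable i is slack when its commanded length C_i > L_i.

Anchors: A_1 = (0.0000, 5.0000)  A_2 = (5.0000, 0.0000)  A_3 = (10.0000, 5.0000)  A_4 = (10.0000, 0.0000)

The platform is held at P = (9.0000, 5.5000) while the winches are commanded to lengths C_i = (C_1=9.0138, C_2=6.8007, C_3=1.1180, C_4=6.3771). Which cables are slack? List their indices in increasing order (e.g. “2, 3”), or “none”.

i=1: geometric 9.0139 vs commanded 9.0138 ⇒ taut
i=2: geometric 6.8007 vs commanded 6.8007 ⇒ taut
i=3: geometric 1.1180 vs commanded 1.1180 ⇒ taut
i=4: geometric 5.5902 vs commanded 6.3771 ⇒ slack

4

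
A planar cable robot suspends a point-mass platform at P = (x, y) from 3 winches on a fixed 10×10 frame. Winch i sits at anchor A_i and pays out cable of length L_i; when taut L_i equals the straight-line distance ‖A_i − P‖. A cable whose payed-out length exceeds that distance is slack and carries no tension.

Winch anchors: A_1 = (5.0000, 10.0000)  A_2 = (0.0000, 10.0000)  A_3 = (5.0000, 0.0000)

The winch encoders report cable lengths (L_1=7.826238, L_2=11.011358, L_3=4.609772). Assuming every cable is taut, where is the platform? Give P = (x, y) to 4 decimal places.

(8.5000, 3.0000)

each cable: (A_i−P)·(A_i−P) = L_i²; let q_i = ‖A_i‖²−L_i²
q_1 = 25.0000+100.0000−61.2500 = 63.7500
row 1: 10.0000x + 0.0000y = 85.0000  (q_2=-21.2500)
row 2: 0.0000x + 20.0000y = 60.0000  (q_3=3.7500)
Cramer on rows 1–2 → x = 8.5000, y = 3.0000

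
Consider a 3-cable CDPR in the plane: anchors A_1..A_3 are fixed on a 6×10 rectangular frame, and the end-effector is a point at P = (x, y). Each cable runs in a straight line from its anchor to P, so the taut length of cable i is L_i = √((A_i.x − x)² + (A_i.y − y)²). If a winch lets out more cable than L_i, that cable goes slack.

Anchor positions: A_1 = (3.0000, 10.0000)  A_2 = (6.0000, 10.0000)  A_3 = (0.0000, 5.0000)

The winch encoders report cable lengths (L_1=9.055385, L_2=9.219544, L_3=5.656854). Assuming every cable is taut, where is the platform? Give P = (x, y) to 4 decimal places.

expand ‖A_i−P‖²=L_i² and subtract eq 1 (c_i ≔ ‖A_i‖²−L_i²)
c_1 = 9.0000+100.0000−82.0000 = 27.0000
eq1−eq2 → [-6.0000  0.0000]·P = -24.0000
eq1−eq3 → [6.0000  10.0000]·P = 34.0000
2×2 solve → P = (4.0000, 1.0000)

(4.0000, 1.0000)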